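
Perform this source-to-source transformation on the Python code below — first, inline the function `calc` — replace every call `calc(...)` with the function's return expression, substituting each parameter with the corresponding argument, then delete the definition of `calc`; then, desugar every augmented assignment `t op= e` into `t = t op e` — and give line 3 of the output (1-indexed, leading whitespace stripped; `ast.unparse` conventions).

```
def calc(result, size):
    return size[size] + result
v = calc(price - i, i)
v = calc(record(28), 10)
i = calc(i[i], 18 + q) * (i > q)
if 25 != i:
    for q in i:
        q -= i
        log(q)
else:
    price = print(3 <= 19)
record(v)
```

i = ((18 + q)[18 + q] + i[i]) * (i > q)

Transformed code:
v = i[i] + (price - i)
v = 10[10] + record(28)
i = ((18 + q)[18 + q] + i[i]) * (i > q)
if 25 != i:
    for q in i:
        q = q - i
        log(q)
else:
    price = print(3 <= 19)
record(v)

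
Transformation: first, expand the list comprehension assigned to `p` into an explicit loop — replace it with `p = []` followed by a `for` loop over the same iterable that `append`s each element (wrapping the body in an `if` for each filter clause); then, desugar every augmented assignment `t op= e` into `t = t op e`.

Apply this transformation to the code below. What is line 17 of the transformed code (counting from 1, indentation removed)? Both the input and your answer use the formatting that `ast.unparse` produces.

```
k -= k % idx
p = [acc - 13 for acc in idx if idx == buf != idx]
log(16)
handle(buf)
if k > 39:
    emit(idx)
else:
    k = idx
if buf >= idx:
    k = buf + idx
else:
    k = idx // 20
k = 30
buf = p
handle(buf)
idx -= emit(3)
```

buf = p

Transformed code:
k = k - k % idx
p = []
for acc in idx:
    if idx == buf != idx:
        p.append(acc - 13)
log(16)
handle(buf)
if k > 39:
    emit(idx)
else:
    k = idx
if buf >= idx:
    k = buf + idx
else:
    k = idx // 20
k = 30
buf = p
handle(buf)
idx = idx - emit(3)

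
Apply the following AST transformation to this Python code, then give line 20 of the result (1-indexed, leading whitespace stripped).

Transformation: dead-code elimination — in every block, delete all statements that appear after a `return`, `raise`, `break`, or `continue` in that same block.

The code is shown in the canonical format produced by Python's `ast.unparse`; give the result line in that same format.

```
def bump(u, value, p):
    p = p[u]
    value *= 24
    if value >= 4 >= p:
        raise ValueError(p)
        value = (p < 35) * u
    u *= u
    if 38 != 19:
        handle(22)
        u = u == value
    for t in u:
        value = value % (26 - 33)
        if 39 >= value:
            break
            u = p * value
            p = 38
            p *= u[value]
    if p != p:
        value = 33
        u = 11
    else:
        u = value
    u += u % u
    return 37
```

Transformed code:
def bump(u, value, p):
    p = p[u]
    value *= 24
    if value >= 4 >= p:
        raise ValueError(p)
    u *= u
    if 38 != 19:
        handle(22)
        u = u == value
    for t in u:
        value = value % (26 - 33)
        if 39 >= value:
            break
    if p != p:
        value = 33
        u = 11
    else:
        u = value
    u += u % u
    return 37

return 37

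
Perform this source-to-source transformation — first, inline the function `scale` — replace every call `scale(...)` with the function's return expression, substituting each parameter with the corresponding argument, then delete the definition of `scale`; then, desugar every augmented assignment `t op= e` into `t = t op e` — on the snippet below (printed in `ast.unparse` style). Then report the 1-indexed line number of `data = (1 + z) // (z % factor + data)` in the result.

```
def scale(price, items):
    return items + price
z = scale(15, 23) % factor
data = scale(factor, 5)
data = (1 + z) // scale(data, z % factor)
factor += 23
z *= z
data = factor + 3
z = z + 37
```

Transformed code:
z = (23 + 15) % factor
data = 5 + factor
data = (1 + z) // (z % factor + data)
factor = factor + 23
z = z * z
data = factor + 3
z = z + 37

3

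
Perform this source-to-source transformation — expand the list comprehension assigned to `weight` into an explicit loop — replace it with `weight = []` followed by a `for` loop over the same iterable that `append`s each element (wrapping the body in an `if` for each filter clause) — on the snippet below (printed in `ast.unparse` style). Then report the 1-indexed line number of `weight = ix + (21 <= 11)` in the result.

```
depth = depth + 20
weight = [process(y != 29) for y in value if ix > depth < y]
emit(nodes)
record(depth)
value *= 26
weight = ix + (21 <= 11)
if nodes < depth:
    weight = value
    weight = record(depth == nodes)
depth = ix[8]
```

Transformed code:
depth = depth + 20
weight = []
for y in value:
    if ix > depth < y:
        weight.append(process(y != 29))
emit(nodes)
record(depth)
value *= 26
weight = ix + (21 <= 11)
if nodes < depth:
    weight = value
    weight = record(depth == nodes)
depth = ix[8]

9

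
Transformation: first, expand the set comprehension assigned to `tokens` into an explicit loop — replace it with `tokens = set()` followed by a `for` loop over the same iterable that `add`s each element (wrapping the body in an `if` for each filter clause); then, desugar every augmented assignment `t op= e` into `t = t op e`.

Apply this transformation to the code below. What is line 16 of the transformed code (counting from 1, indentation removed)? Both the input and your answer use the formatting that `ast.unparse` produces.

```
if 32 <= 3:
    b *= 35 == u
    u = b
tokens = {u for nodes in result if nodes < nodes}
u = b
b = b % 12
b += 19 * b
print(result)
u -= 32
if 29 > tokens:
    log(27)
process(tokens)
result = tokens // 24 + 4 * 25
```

result = tokens // 24 + 4 * 25

Transformed code:
if 32 <= 3:
    b = b * (35 == u)
    u = b
tokens = set()
for nodes in result:
    if nodes < nodes:
        tokens.add(u)
u = b
b = b % 12
b = b + 19 * b
print(result)
u = u - 32
if 29 > tokens:
    log(27)
process(tokens)
result = tokens // 24 + 4 * 25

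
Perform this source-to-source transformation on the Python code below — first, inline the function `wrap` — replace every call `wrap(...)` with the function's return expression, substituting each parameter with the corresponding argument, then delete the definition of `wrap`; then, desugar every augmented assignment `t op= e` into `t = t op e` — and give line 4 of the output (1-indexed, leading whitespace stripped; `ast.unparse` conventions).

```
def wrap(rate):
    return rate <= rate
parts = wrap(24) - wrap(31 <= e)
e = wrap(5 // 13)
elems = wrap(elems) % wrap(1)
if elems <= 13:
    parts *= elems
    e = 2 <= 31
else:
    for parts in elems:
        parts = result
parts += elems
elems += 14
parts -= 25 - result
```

if elems <= 13:

Transformed code:
parts = (24 <= 24) - ((31 <= e) <= (31 <= e))
e = 5 // 13 <= 5 // 13
elems = (elems <= elems) % (1 <= 1)
if elems <= 13:
    parts = parts * elems
    e = 2 <= 31
else:
    for parts in elems:
        parts = result
parts = parts + elems
elems = elems + 14
parts = parts - (25 - result)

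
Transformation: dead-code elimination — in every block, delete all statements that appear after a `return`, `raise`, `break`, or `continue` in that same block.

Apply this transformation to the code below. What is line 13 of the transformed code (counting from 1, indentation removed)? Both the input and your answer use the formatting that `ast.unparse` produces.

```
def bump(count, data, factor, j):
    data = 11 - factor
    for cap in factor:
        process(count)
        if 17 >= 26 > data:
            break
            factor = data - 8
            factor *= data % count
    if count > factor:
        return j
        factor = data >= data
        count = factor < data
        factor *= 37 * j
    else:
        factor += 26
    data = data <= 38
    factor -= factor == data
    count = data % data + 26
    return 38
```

Transformed code:
def bump(count, data, factor, j):
    data = 11 - factor
    for cap in factor:
        process(count)
        if 17 >= 26 > data:
            break
    if count > factor:
        return j
    else:
        factor += 26
    data = data <= 38
    factor -= factor == data
    count = data % data + 26
    return 38

count = data % data + 26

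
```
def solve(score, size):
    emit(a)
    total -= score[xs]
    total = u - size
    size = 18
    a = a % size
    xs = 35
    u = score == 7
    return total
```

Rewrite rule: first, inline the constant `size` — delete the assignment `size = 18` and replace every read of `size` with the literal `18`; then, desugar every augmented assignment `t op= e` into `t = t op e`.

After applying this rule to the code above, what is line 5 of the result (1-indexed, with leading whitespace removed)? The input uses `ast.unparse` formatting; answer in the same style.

Transformed code:
def solve(score, size):
    emit(a)
    total = total - score[xs]
    total = u - 18
    a = a % 18
    xs = 35
    u = score == 7
    return total

a = a % 18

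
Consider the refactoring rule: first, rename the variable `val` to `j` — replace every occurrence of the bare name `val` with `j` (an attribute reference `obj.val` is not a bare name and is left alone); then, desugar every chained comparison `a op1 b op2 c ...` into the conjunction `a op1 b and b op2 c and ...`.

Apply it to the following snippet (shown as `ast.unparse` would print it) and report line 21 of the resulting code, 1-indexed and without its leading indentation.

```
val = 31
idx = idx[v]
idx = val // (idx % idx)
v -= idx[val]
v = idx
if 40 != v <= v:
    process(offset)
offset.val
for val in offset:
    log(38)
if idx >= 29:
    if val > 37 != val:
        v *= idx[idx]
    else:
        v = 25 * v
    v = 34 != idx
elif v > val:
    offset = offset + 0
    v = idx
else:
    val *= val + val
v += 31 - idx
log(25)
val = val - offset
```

j *= j + j

Transformed code:
j = 31
idx = idx[v]
idx = j // (idx % idx)
v -= idx[j]
v = idx
if 40 != v and v <= v:
    process(offset)
offset.val
for j in offset:
    log(38)
if idx >= 29:
    if j > 37 and 37 != j:
        v *= idx[idx]
    else:
        v = 25 * v
    v = 34 != idx
elif v > j:
    offset = offset + 0
    v = idx
else:
    j *= j + j
v += 31 - idx
log(25)
j = j - offset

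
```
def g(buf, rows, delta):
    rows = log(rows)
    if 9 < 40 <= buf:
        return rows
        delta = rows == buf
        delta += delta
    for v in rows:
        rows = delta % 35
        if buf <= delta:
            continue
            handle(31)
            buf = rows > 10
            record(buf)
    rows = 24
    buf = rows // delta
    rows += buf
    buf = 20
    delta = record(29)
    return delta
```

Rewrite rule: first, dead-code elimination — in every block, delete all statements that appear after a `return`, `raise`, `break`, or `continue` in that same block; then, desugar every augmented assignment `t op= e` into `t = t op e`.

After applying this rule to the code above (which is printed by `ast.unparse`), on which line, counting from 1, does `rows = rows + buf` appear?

11

Transformed code:
def g(buf, rows, delta):
    rows = log(rows)
    if 9 < 40 <= buf:
        return rows
    for v in rows:
        rows = delta % 35
        if buf <= delta:
            continue
    rows = 24
    buf = rows // delta
    rows = rows + buf
    buf = 20
    delta = record(29)
    return delta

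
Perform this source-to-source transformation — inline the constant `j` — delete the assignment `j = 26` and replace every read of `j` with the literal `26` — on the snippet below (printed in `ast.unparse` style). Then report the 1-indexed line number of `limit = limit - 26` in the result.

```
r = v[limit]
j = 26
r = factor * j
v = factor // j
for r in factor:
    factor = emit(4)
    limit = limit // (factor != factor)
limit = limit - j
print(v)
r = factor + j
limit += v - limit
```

Transformed code:
r = v[limit]
r = factor * 26
v = factor // 26
for r in factor:
    factor = emit(4)
    limit = limit // (factor != factor)
limit = limit - 26
print(v)
r = factor + 26
limit += v - limit

7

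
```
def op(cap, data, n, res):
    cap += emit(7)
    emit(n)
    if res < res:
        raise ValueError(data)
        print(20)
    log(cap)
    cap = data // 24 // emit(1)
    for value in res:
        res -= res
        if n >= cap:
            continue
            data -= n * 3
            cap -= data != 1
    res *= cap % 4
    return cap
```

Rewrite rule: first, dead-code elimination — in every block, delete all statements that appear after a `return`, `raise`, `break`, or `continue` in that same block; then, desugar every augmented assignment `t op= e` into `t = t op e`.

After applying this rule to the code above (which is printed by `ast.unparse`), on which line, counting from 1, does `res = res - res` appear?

Transformed code:
def op(cap, data, n, res):
    cap = cap + emit(7)
    emit(n)
    if res < res:
        raise ValueError(data)
    log(cap)
    cap = data // 24 // emit(1)
    for value in res:
        res = res - res
        if n >= cap:
            continue
    res = res * (cap % 4)
    return cap

9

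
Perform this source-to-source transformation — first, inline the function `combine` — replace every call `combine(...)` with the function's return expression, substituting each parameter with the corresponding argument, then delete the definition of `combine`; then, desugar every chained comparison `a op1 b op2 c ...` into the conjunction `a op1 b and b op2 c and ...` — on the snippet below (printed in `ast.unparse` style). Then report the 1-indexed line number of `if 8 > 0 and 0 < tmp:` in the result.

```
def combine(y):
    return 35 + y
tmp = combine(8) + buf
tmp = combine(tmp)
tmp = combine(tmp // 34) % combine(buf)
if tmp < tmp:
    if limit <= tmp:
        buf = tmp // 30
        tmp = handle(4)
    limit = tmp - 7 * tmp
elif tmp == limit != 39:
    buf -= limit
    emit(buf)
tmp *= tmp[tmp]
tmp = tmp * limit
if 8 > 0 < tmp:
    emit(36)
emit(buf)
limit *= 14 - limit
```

14

Transformed code:
tmp = 35 + 8 + buf
tmp = 35 + tmp
tmp = (35 + tmp // 34) % (35 + buf)
if tmp < tmp:
    if limit <= tmp:
        buf = tmp // 30
        tmp = handle(4)
    limit = tmp - 7 * tmp
elif tmp == limit and limit != 39:
    buf -= limit
    emit(buf)
tmp *= tmp[tmp]
tmp = tmp * limit
if 8 > 0 and 0 < tmp:
    emit(36)
emit(buf)
limit *= 14 - limit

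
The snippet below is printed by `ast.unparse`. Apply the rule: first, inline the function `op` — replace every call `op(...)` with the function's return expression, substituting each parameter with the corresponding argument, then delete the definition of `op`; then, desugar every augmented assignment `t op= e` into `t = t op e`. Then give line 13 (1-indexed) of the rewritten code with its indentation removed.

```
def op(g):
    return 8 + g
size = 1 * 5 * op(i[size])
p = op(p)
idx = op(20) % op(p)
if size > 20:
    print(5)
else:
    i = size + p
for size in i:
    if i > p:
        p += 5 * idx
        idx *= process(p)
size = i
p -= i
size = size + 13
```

p = p - i

Transformed code:
size = 1 * 5 * (8 + i[size])
p = 8 + p
idx = (8 + 20) % (8 + p)
if size > 20:
    print(5)
else:
    i = size + p
for size in i:
    if i > p:
        p = p + 5 * idx
        idx = idx * process(p)
size = i
p = p - i
size = size + 13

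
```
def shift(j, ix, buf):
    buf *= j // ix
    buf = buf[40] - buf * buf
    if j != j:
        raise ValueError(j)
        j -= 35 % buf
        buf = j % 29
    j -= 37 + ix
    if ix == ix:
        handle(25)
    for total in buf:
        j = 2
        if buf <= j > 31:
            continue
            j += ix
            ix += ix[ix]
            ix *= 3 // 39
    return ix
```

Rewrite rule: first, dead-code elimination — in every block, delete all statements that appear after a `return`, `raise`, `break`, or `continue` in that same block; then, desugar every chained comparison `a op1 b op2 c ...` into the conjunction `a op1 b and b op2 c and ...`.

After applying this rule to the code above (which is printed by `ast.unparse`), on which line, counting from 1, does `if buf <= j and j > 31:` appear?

Transformed code:
def shift(j, ix, buf):
    buf *= j // ix
    buf = buf[40] - buf * buf
    if j != j:
        raise ValueError(j)
    j -= 37 + ix
    if ix == ix:
        handle(25)
    for total in buf:
        j = 2
        if buf <= j and j > 31:
            continue
    return ix

11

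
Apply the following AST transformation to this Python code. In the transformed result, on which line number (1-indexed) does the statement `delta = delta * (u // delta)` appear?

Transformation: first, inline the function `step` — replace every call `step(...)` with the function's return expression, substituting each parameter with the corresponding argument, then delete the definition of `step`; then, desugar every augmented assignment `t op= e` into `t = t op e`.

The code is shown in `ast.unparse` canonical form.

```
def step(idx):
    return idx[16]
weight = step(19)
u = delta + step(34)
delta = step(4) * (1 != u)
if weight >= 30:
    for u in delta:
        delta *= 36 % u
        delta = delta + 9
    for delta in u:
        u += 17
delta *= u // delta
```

Transformed code:
weight = 19[16]
u = delta + 34[16]
delta = 4[16] * (1 != u)
if weight >= 30:
    for u in delta:
        delta = delta * (36 % u)
        delta = delta + 9
    for delta in u:
        u = u + 17
delta = delta * (u // delta)

10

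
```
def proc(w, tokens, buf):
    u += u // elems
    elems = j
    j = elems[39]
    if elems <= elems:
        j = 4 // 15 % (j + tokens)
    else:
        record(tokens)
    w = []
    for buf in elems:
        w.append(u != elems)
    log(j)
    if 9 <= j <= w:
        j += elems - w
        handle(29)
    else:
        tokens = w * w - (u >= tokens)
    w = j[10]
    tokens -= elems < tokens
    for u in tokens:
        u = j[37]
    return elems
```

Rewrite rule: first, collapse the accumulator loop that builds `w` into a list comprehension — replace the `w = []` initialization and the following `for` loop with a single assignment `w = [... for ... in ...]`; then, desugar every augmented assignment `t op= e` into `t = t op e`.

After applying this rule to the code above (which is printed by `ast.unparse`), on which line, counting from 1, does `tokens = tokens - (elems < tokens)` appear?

Transformed code:
def proc(w, tokens, buf):
    u = u + u // elems
    elems = j
    j = elems[39]
    if elems <= elems:
        j = 4 // 15 % (j + tokens)
    else:
        record(tokens)
    w = [u != elems for buf in elems]
    log(j)
    if 9 <= j <= w:
        j = j + (elems - w)
        handle(29)
    else:
        tokens = w * w - (u >= tokens)
    w = j[10]
    tokens = tokens - (elems < tokens)
    for u in tokens:
        u = j[37]
    return elems

17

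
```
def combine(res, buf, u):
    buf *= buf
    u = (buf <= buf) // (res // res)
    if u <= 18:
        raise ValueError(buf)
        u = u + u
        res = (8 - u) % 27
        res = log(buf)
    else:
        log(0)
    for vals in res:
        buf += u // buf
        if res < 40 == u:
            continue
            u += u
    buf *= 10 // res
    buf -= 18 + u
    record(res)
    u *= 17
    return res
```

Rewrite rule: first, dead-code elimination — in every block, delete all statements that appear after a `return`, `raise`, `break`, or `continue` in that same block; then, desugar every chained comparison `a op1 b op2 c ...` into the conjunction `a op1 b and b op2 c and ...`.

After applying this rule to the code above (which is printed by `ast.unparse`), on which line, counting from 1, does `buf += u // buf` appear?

9

Transformed code:
def combine(res, buf, u):
    buf *= buf
    u = (buf <= buf) // (res // res)
    if u <= 18:
        raise ValueError(buf)
    else:
        log(0)
    for vals in res:
        buf += u // buf
        if res < 40 and 40 == u:
            continue
    buf *= 10 // res
    buf -= 18 + u
    record(res)
    u *= 17
    return res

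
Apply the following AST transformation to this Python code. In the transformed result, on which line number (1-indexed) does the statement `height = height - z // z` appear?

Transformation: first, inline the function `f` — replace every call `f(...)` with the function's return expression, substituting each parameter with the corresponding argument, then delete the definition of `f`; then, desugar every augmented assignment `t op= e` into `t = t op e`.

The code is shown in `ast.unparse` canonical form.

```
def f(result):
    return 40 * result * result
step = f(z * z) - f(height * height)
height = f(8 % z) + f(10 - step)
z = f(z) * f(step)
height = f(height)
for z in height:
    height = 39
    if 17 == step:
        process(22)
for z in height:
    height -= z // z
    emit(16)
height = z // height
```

10

Transformed code:
step = 40 * (z * z) * (z * z) - 40 * (height * height) * (height * height)
height = 40 * (8 % z) * (8 % z) + 40 * (10 - step) * (10 - step)
z = 40 * z * z * (40 * step * step)
height = 40 * height * height
for z in height:
    height = 39
    if 17 == step:
        process(22)
for z in height:
    height = height - z // z
    emit(16)
height = z // height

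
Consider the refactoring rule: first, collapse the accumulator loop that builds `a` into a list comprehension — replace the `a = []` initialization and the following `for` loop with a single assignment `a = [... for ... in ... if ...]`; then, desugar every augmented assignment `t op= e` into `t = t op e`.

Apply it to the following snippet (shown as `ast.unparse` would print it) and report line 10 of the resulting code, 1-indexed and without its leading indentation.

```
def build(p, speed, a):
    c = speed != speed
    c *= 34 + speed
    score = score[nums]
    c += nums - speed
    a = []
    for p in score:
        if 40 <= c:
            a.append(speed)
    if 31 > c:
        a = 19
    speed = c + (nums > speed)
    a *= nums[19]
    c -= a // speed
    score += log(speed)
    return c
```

a = a * nums[19]

Transformed code:
def build(p, speed, a):
    c = speed != speed
    c = c * (34 + speed)
    score = score[nums]
    c = c + (nums - speed)
    a = [speed for p in score if 40 <= c]
    if 31 > c:
        a = 19
    speed = c + (nums > speed)
    a = a * nums[19]
    c = c - a // speed
    score = score + log(speed)
    return c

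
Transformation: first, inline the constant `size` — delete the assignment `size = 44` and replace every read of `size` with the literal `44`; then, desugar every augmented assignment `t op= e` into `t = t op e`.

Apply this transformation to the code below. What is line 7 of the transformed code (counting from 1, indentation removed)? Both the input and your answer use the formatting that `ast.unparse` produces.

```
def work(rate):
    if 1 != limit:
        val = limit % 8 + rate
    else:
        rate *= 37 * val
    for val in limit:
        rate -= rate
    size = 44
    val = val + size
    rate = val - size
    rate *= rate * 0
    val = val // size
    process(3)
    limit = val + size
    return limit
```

rate = rate - rate

Transformed code:
def work(rate):
    if 1 != limit:
        val = limit % 8 + rate
    else:
        rate = rate * (37 * val)
    for val in limit:
        rate = rate - rate
    val = val + 44
    rate = val - 44
    rate = rate * (rate * 0)
    val = val // 44
    process(3)
    limit = val + 44
    return limit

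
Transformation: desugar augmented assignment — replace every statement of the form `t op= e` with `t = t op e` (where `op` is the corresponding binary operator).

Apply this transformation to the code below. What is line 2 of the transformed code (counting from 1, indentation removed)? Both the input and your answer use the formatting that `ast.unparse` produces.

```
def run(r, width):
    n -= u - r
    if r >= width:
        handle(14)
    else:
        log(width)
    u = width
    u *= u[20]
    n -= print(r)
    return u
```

Transformed code:
def run(r, width):
    n = n - (u - r)
    if r >= width:
        handle(14)
    else:
        log(width)
    u = width
    u = u * u[20]
    n = n - print(r)
    return u

n = n - (u - r)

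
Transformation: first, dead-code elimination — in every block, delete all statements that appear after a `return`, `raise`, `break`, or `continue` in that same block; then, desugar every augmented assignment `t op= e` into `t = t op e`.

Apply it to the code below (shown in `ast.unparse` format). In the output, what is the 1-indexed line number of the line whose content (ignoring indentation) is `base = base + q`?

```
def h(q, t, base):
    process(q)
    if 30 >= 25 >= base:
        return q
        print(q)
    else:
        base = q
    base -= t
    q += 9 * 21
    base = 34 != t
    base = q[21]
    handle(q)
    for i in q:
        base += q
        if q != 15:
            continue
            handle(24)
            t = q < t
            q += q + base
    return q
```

13

Transformed code:
def h(q, t, base):
    process(q)
    if 30 >= 25 >= base:
        return q
    else:
        base = q
    base = base - t
    q = q + 9 * 21
    base = 34 != t
    base = q[21]
    handle(q)
    for i in q:
        base = base + q
        if q != 15:
            continue
    return q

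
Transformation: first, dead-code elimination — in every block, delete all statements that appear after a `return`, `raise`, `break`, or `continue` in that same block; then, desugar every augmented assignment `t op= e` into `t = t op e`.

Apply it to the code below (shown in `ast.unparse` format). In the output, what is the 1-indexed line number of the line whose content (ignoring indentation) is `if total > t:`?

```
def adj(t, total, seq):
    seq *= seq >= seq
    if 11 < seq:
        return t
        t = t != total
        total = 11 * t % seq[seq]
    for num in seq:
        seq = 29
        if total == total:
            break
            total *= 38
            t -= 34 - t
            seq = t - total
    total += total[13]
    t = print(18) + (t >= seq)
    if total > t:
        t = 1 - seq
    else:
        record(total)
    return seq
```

11

Transformed code:
def adj(t, total, seq):
    seq = seq * (seq >= seq)
    if 11 < seq:
        return t
    for num in seq:
        seq = 29
        if total == total:
            break
    total = total + total[13]
    t = print(18) + (t >= seq)
    if total > t:
        t = 1 - seq
    else:
        record(total)
    return seq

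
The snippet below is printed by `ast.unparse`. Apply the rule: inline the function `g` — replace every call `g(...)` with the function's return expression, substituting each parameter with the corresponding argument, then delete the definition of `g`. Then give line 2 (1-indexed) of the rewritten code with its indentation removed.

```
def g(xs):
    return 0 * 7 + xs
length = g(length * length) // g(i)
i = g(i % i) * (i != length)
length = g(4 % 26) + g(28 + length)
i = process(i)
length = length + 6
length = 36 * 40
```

Transformed code:
length = (0 * 7 + length * length) // (0 * 7 + i)
i = (0 * 7 + i % i) * (i != length)
length = 0 * 7 + 4 % 26 + (0 * 7 + (28 + length))
i = process(i)
length = length + 6
length = 36 * 40

i = (0 * 7 + i % i) * (i != length)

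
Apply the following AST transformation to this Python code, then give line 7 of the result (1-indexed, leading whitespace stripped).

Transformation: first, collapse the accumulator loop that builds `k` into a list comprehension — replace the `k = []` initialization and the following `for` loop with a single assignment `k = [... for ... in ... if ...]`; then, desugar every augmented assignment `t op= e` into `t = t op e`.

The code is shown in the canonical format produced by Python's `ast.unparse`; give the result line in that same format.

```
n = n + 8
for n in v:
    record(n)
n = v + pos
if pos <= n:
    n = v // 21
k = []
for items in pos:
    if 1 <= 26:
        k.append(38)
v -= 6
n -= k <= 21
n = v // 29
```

k = [38 for items in pos if 1 <= 26]

Transformed code:
n = n + 8
for n in v:
    record(n)
n = v + pos
if pos <= n:
    n = v // 21
k = [38 for items in pos if 1 <= 26]
v = v - 6
n = n - (k <= 21)
n = v // 29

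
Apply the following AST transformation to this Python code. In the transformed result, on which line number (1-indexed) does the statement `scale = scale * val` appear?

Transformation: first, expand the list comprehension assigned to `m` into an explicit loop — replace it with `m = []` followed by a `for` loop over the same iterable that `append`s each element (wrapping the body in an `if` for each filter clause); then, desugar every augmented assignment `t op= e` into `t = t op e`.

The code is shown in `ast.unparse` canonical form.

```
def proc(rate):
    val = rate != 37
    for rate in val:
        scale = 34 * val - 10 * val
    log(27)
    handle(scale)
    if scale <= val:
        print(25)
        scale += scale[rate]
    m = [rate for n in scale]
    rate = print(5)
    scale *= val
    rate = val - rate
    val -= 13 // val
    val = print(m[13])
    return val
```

Transformed code:
def proc(rate):
    val = rate != 37
    for rate in val:
        scale = 34 * val - 10 * val
    log(27)
    handle(scale)
    if scale <= val:
        print(25)
        scale = scale + scale[rate]
    m = []
    for n in scale:
        m.append(rate)
    rate = print(5)
    scale = scale * val
    rate = val - rate
    val = val - 13 // val
    val = print(m[13])
    return val

14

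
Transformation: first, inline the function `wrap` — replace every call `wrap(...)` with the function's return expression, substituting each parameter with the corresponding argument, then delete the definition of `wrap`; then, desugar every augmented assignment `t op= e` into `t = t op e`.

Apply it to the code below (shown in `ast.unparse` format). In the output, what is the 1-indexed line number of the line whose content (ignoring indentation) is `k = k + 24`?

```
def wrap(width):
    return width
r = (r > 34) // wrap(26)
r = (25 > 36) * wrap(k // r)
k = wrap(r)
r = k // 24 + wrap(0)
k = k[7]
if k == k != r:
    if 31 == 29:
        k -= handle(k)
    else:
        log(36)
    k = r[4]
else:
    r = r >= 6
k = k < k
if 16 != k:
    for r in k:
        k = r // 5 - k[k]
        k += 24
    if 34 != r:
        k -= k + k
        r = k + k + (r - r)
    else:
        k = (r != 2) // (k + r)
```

18

Transformed code:
r = (r > 34) // 26
r = (25 > 36) * (k // r)
k = r
r = k // 24 + 0
k = k[7]
if k == k != r:
    if 31 == 29:
        k = k - handle(k)
    else:
        log(36)
    k = r[4]
else:
    r = r >= 6
k = k < k
if 16 != k:
    for r in k:
        k = r // 5 - k[k]
        k = k + 24
    if 34 != r:
        k = k - (k + k)
        r = k + k + (r - r)
    else:
        k = (r != 2) // (k + r)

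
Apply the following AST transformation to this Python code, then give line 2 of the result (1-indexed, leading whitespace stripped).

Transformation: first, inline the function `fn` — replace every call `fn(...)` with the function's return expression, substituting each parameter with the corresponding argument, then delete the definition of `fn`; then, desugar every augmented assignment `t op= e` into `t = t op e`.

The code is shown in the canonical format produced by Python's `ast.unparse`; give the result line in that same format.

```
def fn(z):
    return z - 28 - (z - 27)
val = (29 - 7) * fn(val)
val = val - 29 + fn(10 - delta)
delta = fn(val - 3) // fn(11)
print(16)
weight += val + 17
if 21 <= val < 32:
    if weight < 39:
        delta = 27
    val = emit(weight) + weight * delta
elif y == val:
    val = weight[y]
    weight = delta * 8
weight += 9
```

val = val - 29 + (10 - delta - 28 - (10 - delta - 27))

Transformed code:
val = (29 - 7) * (val - 28 - (val - 27))
val = val - 29 + (10 - delta - 28 - (10 - delta - 27))
delta = (val - 3 - 28 - (val - 3 - 27)) // (11 - 28 - (11 - 27))
print(16)
weight = weight + (val + 17)
if 21 <= val < 32:
    if weight < 39:
        delta = 27
    val = emit(weight) + weight * delta
elif y == val:
    val = weight[y]
    weight = delta * 8
weight = weight + 9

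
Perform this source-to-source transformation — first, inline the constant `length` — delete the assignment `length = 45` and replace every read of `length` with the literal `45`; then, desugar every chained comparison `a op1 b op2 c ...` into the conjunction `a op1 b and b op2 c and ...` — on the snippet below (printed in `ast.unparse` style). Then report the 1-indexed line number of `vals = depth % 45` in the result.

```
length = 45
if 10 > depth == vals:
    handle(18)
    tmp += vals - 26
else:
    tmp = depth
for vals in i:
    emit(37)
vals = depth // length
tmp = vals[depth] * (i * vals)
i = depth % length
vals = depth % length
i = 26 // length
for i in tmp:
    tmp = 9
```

Transformed code:
if 10 > depth and depth == vals:
    handle(18)
    tmp += vals - 26
else:
    tmp = depth
for vals in i:
    emit(37)
vals = depth // 45
tmp = vals[depth] * (i * vals)
i = depth % 45
vals = depth % 45
i = 26 // 45
for i in tmp:
    tmp = 9

11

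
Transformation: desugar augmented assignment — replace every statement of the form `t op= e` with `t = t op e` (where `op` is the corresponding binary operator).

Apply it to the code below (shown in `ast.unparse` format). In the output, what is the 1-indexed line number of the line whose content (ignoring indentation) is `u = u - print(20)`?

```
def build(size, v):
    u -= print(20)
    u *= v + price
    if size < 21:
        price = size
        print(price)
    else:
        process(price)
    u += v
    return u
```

Transformed code:
def build(size, v):
    u = u - print(20)
    u = u * (v + price)
    if size < 21:
        price = size
        print(price)
    else:
        process(price)
    u = u + v
    return u

2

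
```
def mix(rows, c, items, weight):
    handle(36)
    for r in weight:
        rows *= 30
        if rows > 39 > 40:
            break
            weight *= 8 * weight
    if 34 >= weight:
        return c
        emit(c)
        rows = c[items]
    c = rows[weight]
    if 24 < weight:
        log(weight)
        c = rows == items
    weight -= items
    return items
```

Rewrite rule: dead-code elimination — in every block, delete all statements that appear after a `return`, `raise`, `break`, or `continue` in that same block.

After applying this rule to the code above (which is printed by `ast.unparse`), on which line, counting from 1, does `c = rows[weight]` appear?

9

Transformed code:
def mix(rows, c, items, weight):
    handle(36)
    for r in weight:
        rows *= 30
        if rows > 39 > 40:
            break
    if 34 >= weight:
        return c
    c = rows[weight]
    if 24 < weight:
        log(weight)
        c = rows == items
    weight -= items
    return items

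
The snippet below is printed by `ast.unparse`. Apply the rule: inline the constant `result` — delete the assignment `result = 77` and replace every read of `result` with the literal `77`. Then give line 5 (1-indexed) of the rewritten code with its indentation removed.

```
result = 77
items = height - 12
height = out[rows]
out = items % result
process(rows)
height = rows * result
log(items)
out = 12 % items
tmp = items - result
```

height = rows * 77

Transformed code:
items = height - 12
height = out[rows]
out = items % 77
process(rows)
height = rows * 77
log(items)
out = 12 % items
tmp = items - 77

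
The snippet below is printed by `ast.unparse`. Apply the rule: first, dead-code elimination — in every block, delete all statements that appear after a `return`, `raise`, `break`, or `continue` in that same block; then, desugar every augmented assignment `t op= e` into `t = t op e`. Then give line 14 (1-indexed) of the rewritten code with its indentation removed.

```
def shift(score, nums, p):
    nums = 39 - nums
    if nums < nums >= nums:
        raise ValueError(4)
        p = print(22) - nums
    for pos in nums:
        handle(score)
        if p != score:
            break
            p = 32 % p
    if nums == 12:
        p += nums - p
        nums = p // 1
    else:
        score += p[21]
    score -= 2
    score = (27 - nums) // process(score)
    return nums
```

Transformed code:
def shift(score, nums, p):
    nums = 39 - nums
    if nums < nums >= nums:
        raise ValueError(4)
    for pos in nums:
        handle(score)
        if p != score:
            break
    if nums == 12:
        p = p + (nums - p)
        nums = p // 1
    else:
        score = score + p[21]
    score = score - 2
    score = (27 - nums) // process(score)
    return nums

score = score - 2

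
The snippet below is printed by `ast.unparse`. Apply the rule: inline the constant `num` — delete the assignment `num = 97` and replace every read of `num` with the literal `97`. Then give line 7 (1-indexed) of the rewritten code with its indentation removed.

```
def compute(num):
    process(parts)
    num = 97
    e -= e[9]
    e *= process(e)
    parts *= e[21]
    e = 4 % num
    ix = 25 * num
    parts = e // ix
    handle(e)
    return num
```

ix = 25 * 97

Transformed code:
def compute(num):
    process(parts)
    e -= e[9]
    e *= process(e)
    parts *= e[21]
    e = 4 % 97
    ix = 25 * 97
    parts = e // ix
    handle(e)
    return 97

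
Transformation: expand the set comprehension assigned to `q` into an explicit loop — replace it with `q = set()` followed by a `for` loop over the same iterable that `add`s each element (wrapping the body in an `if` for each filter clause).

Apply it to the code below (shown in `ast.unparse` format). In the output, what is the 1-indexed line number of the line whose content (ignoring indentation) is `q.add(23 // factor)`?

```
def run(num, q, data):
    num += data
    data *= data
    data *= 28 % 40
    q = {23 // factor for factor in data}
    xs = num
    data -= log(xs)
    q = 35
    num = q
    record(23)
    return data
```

7

Transformed code:
def run(num, q, data):
    num += data
    data *= data
    data *= 28 % 40
    q = set()
    for factor in data:
        q.add(23 // factor)
    xs = num
    data -= log(xs)
    q = 35
    num = q
    record(23)
    return data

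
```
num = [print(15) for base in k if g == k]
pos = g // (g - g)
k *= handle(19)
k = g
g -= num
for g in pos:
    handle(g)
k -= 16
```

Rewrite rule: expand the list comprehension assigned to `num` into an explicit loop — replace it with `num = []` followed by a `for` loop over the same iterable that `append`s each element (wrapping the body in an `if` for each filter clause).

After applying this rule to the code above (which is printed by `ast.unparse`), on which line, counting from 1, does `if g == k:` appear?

3

Transformed code:
num = []
for base in k:
    if g == k:
        num.append(print(15))
pos = g // (g - g)
k *= handle(19)
k = g
g -= num
for g in pos:
    handle(g)
k -= 16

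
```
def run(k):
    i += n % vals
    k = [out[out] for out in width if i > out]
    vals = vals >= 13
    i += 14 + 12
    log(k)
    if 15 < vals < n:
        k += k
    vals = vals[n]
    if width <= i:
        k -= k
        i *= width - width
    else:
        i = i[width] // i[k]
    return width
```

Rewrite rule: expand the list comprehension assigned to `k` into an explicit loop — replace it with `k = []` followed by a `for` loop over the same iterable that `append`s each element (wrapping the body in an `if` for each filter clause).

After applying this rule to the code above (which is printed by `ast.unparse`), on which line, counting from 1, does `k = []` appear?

Transformed code:
def run(k):
    i += n % vals
    k = []
    for out in width:
        if i > out:
            k.append(out[out])
    vals = vals >= 13
    i += 14 + 12
    log(k)
    if 15 < vals < n:
        k += k
    vals = vals[n]
    if width <= i:
        k -= k
        i *= width - width
    else:
        i = i[width] // i[k]
    return width

3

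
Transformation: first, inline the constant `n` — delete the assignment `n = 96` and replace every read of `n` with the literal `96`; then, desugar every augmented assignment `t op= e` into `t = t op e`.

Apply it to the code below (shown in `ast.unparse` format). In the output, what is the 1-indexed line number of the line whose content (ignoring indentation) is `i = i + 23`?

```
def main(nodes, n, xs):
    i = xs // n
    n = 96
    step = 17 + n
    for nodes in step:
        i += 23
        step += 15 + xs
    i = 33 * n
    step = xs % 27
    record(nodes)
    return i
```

Transformed code:
def main(nodes, n, xs):
    i = xs // 96
    step = 17 + 96
    for nodes in step:
        i = i + 23
        step = step + (15 + xs)
    i = 33 * 96
    step = xs % 27
    record(nodes)
    return i

5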